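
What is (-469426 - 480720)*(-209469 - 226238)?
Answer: 413985263222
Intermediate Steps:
(-469426 - 480720)*(-209469 - 226238) = -950146*(-435707) = 413985263222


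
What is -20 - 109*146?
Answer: -15934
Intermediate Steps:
-20 - 109*146 = -20 - 15914 = -15934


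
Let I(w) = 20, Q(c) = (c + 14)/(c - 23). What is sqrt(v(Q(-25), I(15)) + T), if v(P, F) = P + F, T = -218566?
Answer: I*sqrt(31470591)/12 ≈ 467.49*I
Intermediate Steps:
Q(c) = (14 + c)/(-23 + c)
v(P, F) = F + P
sqrt(v(Q(-25), I(15)) + T) = sqrt((20 + (14 - 25)/(-23 - 25)) - 218566) = sqrt((20 - 11/(-48)) - 218566) = sqrt((20 - 1/48*(-11)) - 218566) = sqrt((20 + 11/48) - 218566) = sqrt(971/48 - 218566) = sqrt(-10490197/48) = I*sqrt(31470591)/12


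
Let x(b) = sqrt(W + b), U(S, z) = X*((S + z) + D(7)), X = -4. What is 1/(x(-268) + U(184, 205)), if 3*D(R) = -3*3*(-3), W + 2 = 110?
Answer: -199/316828 - I*sqrt(10)/633656 ≈ -0.0006281 - 4.9905e-6*I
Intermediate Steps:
W = 108 (W = -2 + 110 = 108)
D(R) = 9 (D(R) = (-3*3*(-3))/3 = (-9*(-3))/3 = (1/3)*27 = 9)
U(S, z) = -36 - 4*S - 4*z (U(S, z) = -4*((S + z) + 9) = -4*(9 + S + z) = -36 - 4*S - 4*z)
x(b) = sqrt(108 + b)
1/(x(-268) + U(184, 205)) = 1/(sqrt(108 - 268) + (-36 - 4*184 - 4*205)) = 1/(sqrt(-160) + (-36 - 736 - 820)) = 1/(4*I*sqrt(10) - 1592) = 1/(-1592 + 4*I*sqrt(10))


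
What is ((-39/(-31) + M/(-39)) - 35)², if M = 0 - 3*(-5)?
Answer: 189145009/162409 ≈ 1164.6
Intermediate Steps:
M = 15 (M = 0 + 15 = 15)
((-39/(-31) + M/(-39)) - 35)² = ((-39/(-31) + 15/(-39)) - 35)² = ((-39*(-1/31) + 15*(-1/39)) - 35)² = ((39/31 - 5/13) - 35)² = (352/403 - 35)² = (-13753/403)² = 189145009/162409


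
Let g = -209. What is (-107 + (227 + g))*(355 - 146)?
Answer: -18601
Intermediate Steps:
(-107 + (227 + g))*(355 - 146) = (-107 + (227 - 209))*(355 - 146) = (-107 + 18)*209 = -89*209 = -18601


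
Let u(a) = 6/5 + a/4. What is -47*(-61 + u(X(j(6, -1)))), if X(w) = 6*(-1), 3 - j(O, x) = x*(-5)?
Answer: 28811/10 ≈ 2881.1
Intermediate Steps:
j(O, x) = 3 + 5*x (j(O, x) = 3 - x*(-5) = 3 - (-5)*x = 3 + 5*x)
X(w) = -6
u(a) = 6/5 + a/4 (u(a) = 6*(⅕) + a*(¼) = 6/5 + a/4)
-47*(-61 + u(X(j(6, -1)))) = -47*(-61 + (6/5 + (¼)*(-6))) = -47*(-61 + (6/5 - 3/2)) = -47*(-61 - 3/10) = -47*(-613/10) = 28811/10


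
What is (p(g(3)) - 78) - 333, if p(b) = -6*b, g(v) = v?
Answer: -429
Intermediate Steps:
(p(g(3)) - 78) - 333 = (-6*3 - 78) - 333 = (-18 - 78) - 333 = -96 - 333 = -429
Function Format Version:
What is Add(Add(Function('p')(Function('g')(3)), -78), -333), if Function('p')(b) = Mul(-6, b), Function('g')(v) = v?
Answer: -429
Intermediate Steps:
Add(Add(Function('p')(Function('g')(3)), -78), -333) = Add(Add(Mul(-6, 3), -78), -333) = Add(Add(-18, -78), -333) = Add(-96, -333) = -429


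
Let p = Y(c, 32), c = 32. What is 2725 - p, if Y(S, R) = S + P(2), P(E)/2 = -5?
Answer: 2703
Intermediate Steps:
P(E) = -10 (P(E) = 2*(-5) = -10)
Y(S, R) = -10 + S (Y(S, R) = S - 10 = -10 + S)
p = 22 (p = -10 + 32 = 22)
2725 - p = 2725 - 1*22 = 2725 - 22 = 2703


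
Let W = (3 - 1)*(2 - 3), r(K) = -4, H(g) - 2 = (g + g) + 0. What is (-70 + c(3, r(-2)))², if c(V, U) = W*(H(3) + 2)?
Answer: 8100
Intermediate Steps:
H(g) = 2 + 2*g (H(g) = 2 + ((g + g) + 0) = 2 + (2*g + 0) = 2 + 2*g)
W = -2 (W = 2*(-1) = -2)
c(V, U) = -20 (c(V, U) = -2*((2 + 2*3) + 2) = -2*((2 + 6) + 2) = -2*(8 + 2) = -2*10 = -20)
(-70 + c(3, r(-2)))² = (-70 - 20)² = (-90)² = 8100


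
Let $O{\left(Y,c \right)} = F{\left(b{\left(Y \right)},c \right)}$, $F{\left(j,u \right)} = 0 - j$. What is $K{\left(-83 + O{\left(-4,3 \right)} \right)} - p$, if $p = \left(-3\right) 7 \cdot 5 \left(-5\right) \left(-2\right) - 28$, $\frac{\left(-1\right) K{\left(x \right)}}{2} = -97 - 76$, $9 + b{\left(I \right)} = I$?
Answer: $1424$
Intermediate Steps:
$b{\left(I \right)} = -9 + I$
$F{\left(j,u \right)} = - j$
$O{\left(Y,c \right)} = 9 - Y$ ($O{\left(Y,c \right)} = - (-9 + Y) = 9 - Y$)
$K{\left(x \right)} = 346$ ($K{\left(x \right)} = - 2 \left(-97 - 76\right) = \left(-2\right) \left(-173\right) = 346$)
$p = -1078$ ($p = - 21 \left(\left(-25\right) \left(-2\right)\right) - 28 = \left(-21\right) 50 - 28 = -1050 - 28 = -1078$)
$K{\left(-83 + O{\left(-4,3 \right)} \right)} - p = 346 - -1078 = 346 + 1078 = 1424$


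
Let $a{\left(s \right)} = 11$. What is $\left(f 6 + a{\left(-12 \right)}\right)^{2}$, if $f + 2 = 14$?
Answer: $6889$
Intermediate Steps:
$f = 12$ ($f = -2 + 14 = 12$)
$\left(f 6 + a{\left(-12 \right)}\right)^{2} = \left(12 \cdot 6 + 11\right)^{2} = \left(72 + 11\right)^{2} = 83^{2} = 6889$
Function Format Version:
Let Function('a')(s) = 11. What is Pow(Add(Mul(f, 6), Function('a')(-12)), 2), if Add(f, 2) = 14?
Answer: 6889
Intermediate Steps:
f = 12 (f = Add(-2, 14) = 12)
Pow(Add(Mul(f, 6), Function('a')(-12)), 2) = Pow(Add(Mul(12, 6), 11), 2) = Pow(Add(72, 11), 2) = Pow(83, 2) = 6889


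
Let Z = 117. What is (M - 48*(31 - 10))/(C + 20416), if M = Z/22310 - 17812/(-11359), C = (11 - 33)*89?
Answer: -255047929597/4677613254820 ≈ -0.054525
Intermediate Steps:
C = -1958 (C = -22*89 = -1958)
M = 398714723/253419290 (M = 117/22310 - 17812/(-11359) = 117*(1/22310) - 17812*(-1/11359) = 117/22310 + 17812/11359 = 398714723/253419290 ≈ 1.5733)
(M - 48*(31 - 10))/(C + 20416) = (398714723/253419290 - 48*(31 - 10))/(-1958 + 20416) = (398714723/253419290 - 48*21)/18458 = (398714723/253419290 - 1008)*(1/18458) = -255047929597/253419290*1/18458 = -255047929597/4677613254820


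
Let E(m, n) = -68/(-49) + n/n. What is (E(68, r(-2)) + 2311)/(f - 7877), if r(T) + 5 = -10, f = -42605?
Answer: -56678/1236809 ≈ -0.045826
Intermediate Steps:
r(T) = -15 (r(T) = -5 - 10 = -15)
E(m, n) = 117/49 (E(m, n) = -68*(-1/49) + 1 = 68/49 + 1 = 117/49)
(E(68, r(-2)) + 2311)/(f - 7877) = (117/49 + 2311)/(-42605 - 7877) = (113356/49)/(-50482) = (113356/49)*(-1/50482) = -56678/1236809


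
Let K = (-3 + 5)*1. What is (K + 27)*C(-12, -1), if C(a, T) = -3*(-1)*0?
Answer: 0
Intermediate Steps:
C(a, T) = 0 (C(a, T) = 3*0 = 0)
K = 2 (K = 2*1 = 2)
(K + 27)*C(-12, -1) = (2 + 27)*0 = 29*0 = 0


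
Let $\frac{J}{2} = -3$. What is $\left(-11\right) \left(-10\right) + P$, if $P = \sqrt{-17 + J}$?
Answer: $110 + i \sqrt{23} \approx 110.0 + 4.7958 i$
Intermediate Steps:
$J = -6$ ($J = 2 \left(-3\right) = -6$)
$P = i \sqrt{23}$ ($P = \sqrt{-17 - 6} = \sqrt{-23} = i \sqrt{23} \approx 4.7958 i$)
$\left(-11\right) \left(-10\right) + P = \left(-11\right) \left(-10\right) + i \sqrt{23} = 110 + i \sqrt{23}$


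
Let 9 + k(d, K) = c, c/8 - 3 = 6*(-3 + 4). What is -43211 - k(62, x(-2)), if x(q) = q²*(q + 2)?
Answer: -43274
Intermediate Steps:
x(q) = q²*(2 + q)
c = 72 (c = 24 + 8*(6*(-3 + 4)) = 24 + 8*(6*1) = 24 + 8*6 = 24 + 48 = 72)
k(d, K) = 63 (k(d, K) = -9 + 72 = 63)
-43211 - k(62, x(-2)) = -43211 - 1*63 = -43211 - 63 = -43274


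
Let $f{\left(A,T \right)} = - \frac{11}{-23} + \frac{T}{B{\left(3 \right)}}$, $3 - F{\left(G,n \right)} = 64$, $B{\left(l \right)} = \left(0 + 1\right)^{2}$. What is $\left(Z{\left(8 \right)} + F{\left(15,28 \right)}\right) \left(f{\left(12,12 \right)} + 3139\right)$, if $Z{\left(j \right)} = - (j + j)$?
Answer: $- \frac{5581268}{23} \approx -2.4266 \cdot 10^{5}$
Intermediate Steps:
$B{\left(l \right)} = 1$ ($B{\left(l \right)} = 1^{2} = 1$)
$F{\left(G,n \right)} = -61$ ($F{\left(G,n \right)} = 3 - 64 = -61$)
$Z{\left(j \right)} = - 2 j$
$f{\left(A,T \right)} = \frac{11}{23} + T$ ($f{\left(A,T \right)} = - \frac{11}{-23} + \frac{T}{1} = \left(-11\right) \left(- \frac{1}{23}\right) + T 1 = \frac{11}{23} + T$)
$\left(Z{\left(8 \right)} + F{\left(15,28 \right)}\right) \left(f{\left(12,12 \right)} + 3139\right) = \left(\left(-2\right) 8 - 61\right) \left(\left(\frac{11}{23} + 12\right) + 3139\right) = \left(-16 - 61\right) \left(\frac{287}{23} + 3139\right) = \left(-77\right) \frac{72484}{23} = - \frac{5581268}{23}$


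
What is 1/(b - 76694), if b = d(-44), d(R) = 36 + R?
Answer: -1/76702 ≈ -1.3037e-5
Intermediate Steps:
b = -8 (b = 36 - 44 = -8)
1/(b - 76694) = 1/(-8 - 76694) = 1/(-76702) = -1/76702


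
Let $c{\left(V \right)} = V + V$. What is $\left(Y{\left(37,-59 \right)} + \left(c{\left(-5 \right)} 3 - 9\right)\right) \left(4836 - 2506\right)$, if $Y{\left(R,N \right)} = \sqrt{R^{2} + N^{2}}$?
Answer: $-90870 + 11650 \sqrt{194} \approx 71396.0$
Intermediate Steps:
$c{\left(V \right)} = 2 V$
$Y{\left(R,N \right)} = \sqrt{N^{2} + R^{2}}$
$\left(Y{\left(37,-59 \right)} + \left(c{\left(-5 \right)} 3 - 9\right)\right) \left(4836 - 2506\right) = \left(\sqrt{\left(-59\right)^{2} + 37^{2}} + \left(2 \left(-5\right) 3 - 9\right)\right) \left(4836 - 2506\right) = \left(\sqrt{3481 + 1369} - 39\right) 2330 = \left(\sqrt{4850} - 39\right) 2330 = \left(5 \sqrt{194} - 39\right) 2330 = \left(-39 + 5 \sqrt{194}\right) 2330 = -90870 + 11650 \sqrt{194}$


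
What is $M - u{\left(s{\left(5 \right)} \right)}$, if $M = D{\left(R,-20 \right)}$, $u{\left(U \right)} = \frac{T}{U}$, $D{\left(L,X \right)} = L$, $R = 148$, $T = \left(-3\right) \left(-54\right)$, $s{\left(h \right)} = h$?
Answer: $\frac{578}{5} \approx 115.6$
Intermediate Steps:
$T = 162$
$u{\left(U \right)} = \frac{162}{U}$
$M = 148$
$M - u{\left(s{\left(5 \right)} \right)} = 148 - \frac{162}{5} = \frac{578}{5}$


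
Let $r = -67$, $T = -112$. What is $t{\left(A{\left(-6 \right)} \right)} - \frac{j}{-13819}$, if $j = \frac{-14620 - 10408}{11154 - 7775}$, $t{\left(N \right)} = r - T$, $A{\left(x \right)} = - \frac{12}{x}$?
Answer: $\frac{2101223017}{46694401} \approx 44.999$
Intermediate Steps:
$t{\left(N \right)} = 45$ ($t{\left(N \right)} = -67 - -112 = -67 + 112 = 45$)
$j = - \frac{25028}{3379} \approx -7.4069$
$t{\left(A{\left(-6 \right)} \right)} - \frac{j}{-13819} = 45 - - \frac{25028}{3379 \left(-13819\right)} = 45 - \left(- \frac{25028}{3379}\right) \left(- \frac{1}{13819}\right) = 45 - \frac{25028}{46694401} = \frac{2101223017}{46694401}$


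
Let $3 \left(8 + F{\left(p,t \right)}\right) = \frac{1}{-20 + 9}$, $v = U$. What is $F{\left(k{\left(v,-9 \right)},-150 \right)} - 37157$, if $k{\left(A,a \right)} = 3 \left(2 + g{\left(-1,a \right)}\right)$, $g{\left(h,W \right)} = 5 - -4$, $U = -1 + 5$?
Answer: $- \frac{1226446}{33} \approx -37165.0$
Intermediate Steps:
$U = 4$
$g{\left(h,W \right)} = 9$ ($g{\left(h,W \right)} = 5 + 4 = 9$)
$v = 4$
$k{\left(A,a \right)} = 33$ ($k{\left(A,a \right)} = 3 \left(2 + 9\right) = 3 \cdot 11 = 33$)
$F{\left(p,t \right)} = - \frac{265}{33}$ ($F{\left(p,t \right)} = -8 + \frac{1}{3 \left(-20 + 9\right)} = -8 + \frac{1}{3 \left(-11\right)} = -8 + \frac{1}{3} \left(- \frac{1}{11}\right) = -8 - \frac{1}{33} = - \frac{265}{33}$)
$F{\left(k{\left(v,-9 \right)},-150 \right)} - 37157 = - \frac{265}{33} - 37157 = - \frac{1226446}{33}$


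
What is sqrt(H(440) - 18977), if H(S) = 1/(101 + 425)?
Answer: I*sqrt(5250479926)/526 ≈ 137.76*I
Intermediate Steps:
H(S) = 1/526
sqrt(H(440) - 18977) = sqrt(1/526 - 18977) = sqrt(-9981901/526) = I*sqrt(5250479926)/526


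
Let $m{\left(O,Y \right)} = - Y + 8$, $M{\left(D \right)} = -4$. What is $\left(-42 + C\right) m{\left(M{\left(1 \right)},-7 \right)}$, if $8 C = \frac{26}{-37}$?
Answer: $- \frac{93435}{148} \approx -631.32$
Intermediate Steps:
$m{\left(O,Y \right)} = 8 - Y$
$C = - \frac{13}{148}$ ($C = \frac{26 \frac{1}{-37}}{8} = \frac{26 \left(- \frac{1}{37}\right)}{8} = \frac{1}{8} \left(- \frac{26}{37}\right) = - \frac{13}{148} \approx -0.087838$)
$\left(-42 + C\right) m{\left(M{\left(1 \right)},-7 \right)} = \left(-42 - \frac{13}{148}\right) \left(8 - -7\right) = - \frac{6229 \left(8 + 7\right)}{148} = \left(- \frac{6229}{148}\right) 15 = - \frac{93435}{148}$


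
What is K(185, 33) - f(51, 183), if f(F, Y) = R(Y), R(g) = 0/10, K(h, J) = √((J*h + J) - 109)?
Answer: √6029 ≈ 77.647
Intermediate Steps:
K(h, J) = √(-109 + J + J*h) (K(h, J) = √((J + J*h) - 109) = √(-109 + J + J*h))
R(g) = 0 (R(g) = 0*(⅒) = 0)
f(F, Y) = 0
K(185, 33) - f(51, 183) = √(-109 + 33 + 33*185) - 1*0 = √(-109 + 33 + 6105) + 0 = √6029 + 0 = √6029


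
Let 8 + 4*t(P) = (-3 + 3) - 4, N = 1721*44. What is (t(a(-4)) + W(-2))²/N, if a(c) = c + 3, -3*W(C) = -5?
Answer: 4/170379 ≈ 2.3477e-5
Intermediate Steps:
W(C) = 5/3 (W(C) = -⅓*(-5) = 5/3)
a(c) = 3 + c
N = 75724
t(P) = -3 (t(P) = -2 + ((-3 + 3) - 4)/4 = -2 + (0 - 4)/4 = -2 + (¼)*(-4) = -2 - 1 = -3)
(t(a(-4)) + W(-2))²/N = (-3 + 5/3)²/75724 = (-4/3)²*(1/75724) = (16/9)*(1/75724) = 4/170379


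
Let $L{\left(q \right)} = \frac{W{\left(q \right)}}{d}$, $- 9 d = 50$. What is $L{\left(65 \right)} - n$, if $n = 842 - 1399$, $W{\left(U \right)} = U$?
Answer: $\frac{5453}{10} \approx 545.3$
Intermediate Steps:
$d = - \frac{50}{9}$ ($d = \left(- \frac{1}{9}\right) 50 = - \frac{50}{9} \approx -5.5556$)
$L{\left(q \right)} = - \frac{9 q}{50}$ ($L{\left(q \right)} = \frac{q}{- \frac{50}{9}} = q \left(- \frac{9}{50}\right) = - \frac{9 q}{50}$)
$n = -557$
$L{\left(65 \right)} - n = \left(- \frac{9}{50}\right) 65 - -557 = - \frac{117}{10} + 557 = \frac{5453}{10}$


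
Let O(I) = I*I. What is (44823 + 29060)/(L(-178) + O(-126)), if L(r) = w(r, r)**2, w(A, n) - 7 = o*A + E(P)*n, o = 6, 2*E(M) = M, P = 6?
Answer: 73883/2559901 ≈ 0.028862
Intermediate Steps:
E(M) = M/2
O(I) = I**2
w(A, n) = 7 + 3*n + 6*A (w(A, n) = 7 + (6*A + ((1/2)*6)*n) = 7 + (6*A + 3*n) = 7 + (3*n + 6*A) = 7 + 3*n + 6*A)
L(r) = (7 + 9*r)**2 (L(r) = (7 + 3*r + 6*r)**2 = (7 + 9*r)**2)
(44823 + 29060)/(L(-178) + O(-126)) = (44823 + 29060)/((7 + 9*(-178))**2 + (-126)**2) = 73883/((7 - 1602)**2 + 15876) = 73883/((-1595)**2 + 15876) = 73883/(2544025 + 15876) = 73883/2559901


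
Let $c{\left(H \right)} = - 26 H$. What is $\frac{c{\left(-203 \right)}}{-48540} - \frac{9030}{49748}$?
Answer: $- \frac{43805384}{150922995} \approx -0.29025$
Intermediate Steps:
$\frac{c{\left(-203 \right)}}{-48540} - \frac{9030}{49748} = \frac{\left(-26\right) \left(-203\right)}{-48540} - \frac{9030}{49748} = 5278 \left(- \frac{1}{48540}\right) - \frac{4515}{24874} = - \frac{2639}{24270} - \frac{4515}{24874} = - \frac{43805384}{150922995}$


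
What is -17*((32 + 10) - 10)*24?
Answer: -13056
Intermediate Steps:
-17*((32 + 10) - 10)*24 = -17*(42 - 10)*24 = -17*32*24 = -544*24 = -13056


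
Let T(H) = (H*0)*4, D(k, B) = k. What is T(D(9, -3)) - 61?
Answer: -61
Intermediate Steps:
T(H) = 0 (T(H) = 0*4 = 0)
T(D(9, -3)) - 61 = 0 - 61 = -61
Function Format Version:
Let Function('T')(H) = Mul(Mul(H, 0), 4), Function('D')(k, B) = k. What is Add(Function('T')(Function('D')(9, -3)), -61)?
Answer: -61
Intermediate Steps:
Function('T')(H) = 0 (Function('T')(H) = Mul(0, 4) = 0)
Add(Function('T')(Function('D')(9, -3)), -61) = Add(0, -61) = -61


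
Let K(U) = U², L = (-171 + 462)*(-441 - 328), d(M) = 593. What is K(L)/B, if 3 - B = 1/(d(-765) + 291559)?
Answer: 14630107635779832/876455 ≈ 1.6692e+10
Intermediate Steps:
L = -223779 (L = 291*(-769) = -223779)
B = 876455/292152 (B = 3 - 1/(593 + 291559) = 3 - 1/292152 = 876455/292152 ≈ 3.0000)
K(L)/B = (-223779)²/(876455/292152) = 50077040841*(292152/876455) = 14630107635779832/876455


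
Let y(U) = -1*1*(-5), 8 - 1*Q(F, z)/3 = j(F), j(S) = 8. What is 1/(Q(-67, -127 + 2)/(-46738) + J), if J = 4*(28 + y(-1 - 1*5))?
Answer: 1/132 ≈ 0.0075758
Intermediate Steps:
Q(F, z) = 0 (Q(F, z) = 24 - 3*8 = 24 - 24 = 0)
y(U) = 5 (y(U) = -1*(-5) = 5)
J = 132 (J = 4*(28 + 5) = 4*33 = 132)
1/(Q(-67, -127 + 2)/(-46738) + J) = 1/(0/(-46738) + 132) = 1/(0*(-1/46738) + 132) = 1/(0 + 132) = 1/132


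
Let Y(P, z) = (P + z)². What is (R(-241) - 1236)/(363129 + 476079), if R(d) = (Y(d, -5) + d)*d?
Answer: -199007/11496 ≈ -17.311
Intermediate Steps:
R(d) = d*(d + (-5 + d)²) (R(d) = ((d - 5)² + d)*d = ((-5 + d)² + d)*d = (d + (-5 + d)²)*d = d*(d + (-5 + d)²))
(R(-241) - 1236)/(363129 + 476079) = (-241*(-241 + (-5 - 241)²) - 1236)/(363129 + 476079) = (-241*(-241 + (-246)²) - 1236)/839208 = (-241*(-241 + 60516) - 1236)*(1/839208) = (-241*60275 - 1236)*(1/839208) = (-14526275 - 1236)*(1/839208) = -14527511*1/839208 = -199007/11496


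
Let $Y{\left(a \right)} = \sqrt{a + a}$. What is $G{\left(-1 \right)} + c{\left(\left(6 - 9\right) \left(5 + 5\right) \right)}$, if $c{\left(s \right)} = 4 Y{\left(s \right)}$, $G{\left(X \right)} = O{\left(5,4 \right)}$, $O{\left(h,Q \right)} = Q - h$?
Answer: $-1 + 8 i \sqrt{15} \approx -1.0 + 30.984 i$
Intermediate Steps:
$Y{\left(a \right)} = \sqrt{2} \sqrt{a}$ ($Y{\left(a \right)} = \sqrt{2 a} = \sqrt{2} \sqrt{a}$)
$G{\left(X \right)} = -1$ ($G{\left(X \right)} = 4 - 5 = -1$)
$c{\left(s \right)} = 4 \sqrt{2} \sqrt{s}$
$G{\left(-1 \right)} + c{\left(\left(6 - 9\right) \left(5 + 5\right) \right)} = -1 + 4 \sqrt{2} \sqrt{\left(6 - 9\right) \left(5 + 5\right)} = -1 + 4 \sqrt{2} \sqrt{\left(-3\right) 10} = -1 + 4 \sqrt{2} \sqrt{-30} = -1 + 4 \sqrt{2} i \sqrt{30} = -1 + 8 i \sqrt{15}$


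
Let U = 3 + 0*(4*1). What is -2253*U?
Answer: -6759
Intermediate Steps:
U = 3 (U = 3 + 0*4 = 3 + 0 = 3)
-2253*U = -2253*3 = -6759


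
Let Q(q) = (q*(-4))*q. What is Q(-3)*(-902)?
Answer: 32472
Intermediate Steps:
Q(q) = -4*q² (Q(q) = (-4*q)*q = -4*q²)
Q(-3)*(-902) = -4*(-3)²*(-902) = -4*9*(-902) = -36*(-902) = 32472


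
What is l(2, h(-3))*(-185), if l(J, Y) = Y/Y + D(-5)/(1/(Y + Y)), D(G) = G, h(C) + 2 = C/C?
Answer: -2035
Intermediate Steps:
h(C) = -1 (h(C) = -2 + C/C = -2 + 1 = -1)
l(J, Y) = 1 - 10*Y (l(J, Y) = Y/Y - 10*Y = 1 - 5*2*Y = 1 - 10*Y)
l(2, h(-3))*(-185) = (1 - 10*(-1))*(-185) = (1 + 10)*(-185) = 11*(-185) = -2035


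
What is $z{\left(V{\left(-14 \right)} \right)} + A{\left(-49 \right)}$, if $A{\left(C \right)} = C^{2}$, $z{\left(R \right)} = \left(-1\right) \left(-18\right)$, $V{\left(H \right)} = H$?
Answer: $2419$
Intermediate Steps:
$z{\left(R \right)} = 18$
$z{\left(V{\left(-14 \right)} \right)} + A{\left(-49 \right)} = 18 + \left(-49\right)^{2} = 18 + 2401 = 2419$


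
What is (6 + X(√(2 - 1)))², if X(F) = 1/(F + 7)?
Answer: 2401/64 ≈ 37.516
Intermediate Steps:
X(F) = 1/(7 + F)
(6 + X(√(2 - 1)))² = (6 + 1/(7 + √(2 - 1)))² = (6 + 1/(7 + √1))² = (6 + 1/(7 + 1))² = (6 + 1/8)² = (6 + ⅛)² = (49/8)² = 2401/64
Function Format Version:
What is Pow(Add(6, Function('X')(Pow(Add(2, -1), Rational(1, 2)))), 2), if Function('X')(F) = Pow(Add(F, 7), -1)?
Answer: Rational(2401, 64) ≈ 37.516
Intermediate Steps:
Function('X')(F) = Pow(Add(7, F), -1)
Pow(Add(6, Function('X')(Pow(Add(2, -1), Rational(1, 2)))), 2) = Pow(Add(6, Pow(Add(7, Pow(Add(2, -1), Rational(1, 2))), -1)), 2) = Pow(Add(6, Pow(Add(7, Pow(1, Rational(1, 2))), -1)), 2) = Pow(Add(6, Pow(Add(7, 1), -1)), 2) = Pow(Add(6, Pow(8, -1)), 2) = Pow(Add(6, Rational(1, 8)), 2) = Pow(Rational(49, 8), 2) = Rational(2401, 64)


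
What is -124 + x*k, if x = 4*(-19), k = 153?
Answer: -11752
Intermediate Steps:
x = -76
-124 + x*k = -124 - 76*153 = -124 - 11628 = -11752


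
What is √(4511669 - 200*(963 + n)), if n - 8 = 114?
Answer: √4294669 ≈ 2072.4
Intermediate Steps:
n = 122 (n = 8 + 114 = 122)
√(4511669 - 200*(963 + n)) = √(4511669 - 200*(963 + 122)) = √(4511669 - 200*1085) = √(4511669 - 217000) = √4294669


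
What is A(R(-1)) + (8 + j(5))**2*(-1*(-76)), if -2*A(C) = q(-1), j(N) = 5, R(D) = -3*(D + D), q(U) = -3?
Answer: 25691/2 ≈ 12846.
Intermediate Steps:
R(D) = -6*D
A(C) = 3/2 (A(C) = -1/2*(-3) = 3/2)
A(R(-1)) + (8 + j(5))**2*(-1*(-76)) = 3/2 + (8 + 5)**2*(-1*(-76)) = 3/2 + 13**2*76 = 3/2 + 169*76 = 3/2 + 12844 = 25691/2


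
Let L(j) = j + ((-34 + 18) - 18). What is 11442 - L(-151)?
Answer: 11627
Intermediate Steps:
L(j) = -34 + j (L(j) = j + (-16 - 18) = j - 34 = -34 + j)
11442 - L(-151) = 11442 - (-34 - 151) = 11442 - 1*(-185) = 11442 + 185 = 11627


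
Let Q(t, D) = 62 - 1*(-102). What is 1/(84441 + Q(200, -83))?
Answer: 1/84605 ≈ 1.1820e-5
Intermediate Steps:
Q(t, D) = 164 (Q(t, D) = 62 + 102 = 164)
1/(84441 + Q(200, -83)) = 1/(84441 + 164) = 1/84605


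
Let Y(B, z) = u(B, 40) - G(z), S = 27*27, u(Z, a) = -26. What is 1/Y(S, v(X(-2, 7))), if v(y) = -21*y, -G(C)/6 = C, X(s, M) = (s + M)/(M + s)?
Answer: -1/152 ≈ -0.0065789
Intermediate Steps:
X(s, M) = 1 (X(s, M) = (M + s)/(M + s) = 1)
G(C) = -6*C
S = 729
Y(B, z) = -26 + 6*z (Y(B, z) = -26 - (-6)*z = -26 + 6*z)
1/Y(S, v(X(-2, 7))) = 1/(-26 + 6*(-21*1)) = 1/(-26 + 6*(-21)) = 1/(-26 - 126) = 1/(-152) = -1/152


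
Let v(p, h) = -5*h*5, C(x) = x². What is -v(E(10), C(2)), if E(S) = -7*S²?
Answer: 100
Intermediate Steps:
v(p, h) = -25*h
-v(E(10), C(2)) = -(-25)*2² = -(-25)*4 = -1*(-100) = 100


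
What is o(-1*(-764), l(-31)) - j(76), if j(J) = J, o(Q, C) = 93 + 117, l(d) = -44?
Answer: 134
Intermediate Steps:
o(Q, C) = 210
o(-1*(-764), l(-31)) - j(76) = 210 - 1*76 = 210 - 76 = 134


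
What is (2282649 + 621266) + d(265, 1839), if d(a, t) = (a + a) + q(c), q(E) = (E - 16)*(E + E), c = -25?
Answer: 2906495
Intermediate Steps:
q(E) = 2*E*(-16 + E) (q(E) = (-16 + E)*(2*E) = 2*E*(-16 + E))
d(a, t) = 2050 + 2*a (d(a, t) = (a + a) + 2*(-25)*(-16 - 25) = 2*a + 2*(-25)*(-41) = 2*a + 2050 = 2050 + 2*a)
(2282649 + 621266) + d(265, 1839) = (2282649 + 621266) + (2050 + 2*265) = 2903915 + (2050 + 530) = 2903915 + 2580 = 2906495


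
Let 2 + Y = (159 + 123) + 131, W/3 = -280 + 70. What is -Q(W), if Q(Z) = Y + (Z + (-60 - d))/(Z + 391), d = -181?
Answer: -98738/239 ≈ -413.13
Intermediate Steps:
W = -630 (W = 3*(-280 + 70) = 3*(-210) = -630)
Y = 411 (Y = -2 + ((159 + 123) + 131) = -2 + (282 + 131) = -2 + 413 = 411)
Q(Z) = 411 + (121 + Z)/(391 + Z) (Q(Z) = 411 + (Z + (-60 - 1*(-181)))/(Z + 391) = 411 + (Z + (-60 + 181))/(391 + Z) = 411 + (Z + 121)/(391 + Z) = 411 + (121 + Z)/(391 + Z))
-Q(W) = -2*(80411 + 206*(-630))/(391 - 630) = -2*(80411 - 129780)/(-239) = -2*(-1)*(-49369)/239 = -1*98738/239 = -98738/239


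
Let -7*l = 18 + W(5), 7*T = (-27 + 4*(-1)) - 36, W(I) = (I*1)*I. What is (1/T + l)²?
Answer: 8584900/219961 ≈ 39.029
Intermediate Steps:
W(I) = I² (W(I) = I*I = I²)
T = -67/7 (T = ((-27 + 4*(-1)) - 36)/7 = ((-27 - 4) - 36)/7 = (-31 - 36)/7 = (⅐)*(-67) = -67/7 ≈ -9.5714)
l = -43/7 (l = -(18 + 5²)/7 = -(18 + 25)/7 = -⅐*43 = -43/7 ≈ -6.1429)
(1/T + l)² = (1/(-67/7) - 43/7)² = (-7/67 - 43/7)² = (-2930/469)² = 8584900/219961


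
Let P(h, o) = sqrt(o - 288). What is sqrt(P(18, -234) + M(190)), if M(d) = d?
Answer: sqrt(190 + 3*I*sqrt(58)) ≈ 13.809 + 0.82727*I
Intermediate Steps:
P(h, o) = sqrt(-288 + o)
sqrt(P(18, -234) + M(190)) = sqrt(sqrt(-288 - 234) + 190) = sqrt(sqrt(-522) + 190) = sqrt(3*I*sqrt(58) + 190) = sqrt(190 + 3*I*sqrt(58))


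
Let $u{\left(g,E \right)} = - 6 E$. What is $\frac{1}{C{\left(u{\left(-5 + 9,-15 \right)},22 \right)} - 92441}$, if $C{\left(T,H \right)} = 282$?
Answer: $- \frac{1}{92159} \approx -1.0851 \cdot 10^{-5}$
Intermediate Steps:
$\frac{1}{C{\left(u{\left(-5 + 9,-15 \right)},22 \right)} - 92441} = \frac{1}{282 - 92441} = \frac{1}{-92159} = - \frac{1}{92159}$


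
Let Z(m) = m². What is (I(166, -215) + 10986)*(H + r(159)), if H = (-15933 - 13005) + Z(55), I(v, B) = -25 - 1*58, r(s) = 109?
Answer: -281341012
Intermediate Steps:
I(v, B) = -83 (I(v, B) = -25 - 58 = -83)
H = -25913 (H = (-15933 - 13005) + 55² = -28938 + 3025 = -25913)
(I(166, -215) + 10986)*(H + r(159)) = (-83 + 10986)*(-25913 + 109) = 10903*(-25804) = -281341012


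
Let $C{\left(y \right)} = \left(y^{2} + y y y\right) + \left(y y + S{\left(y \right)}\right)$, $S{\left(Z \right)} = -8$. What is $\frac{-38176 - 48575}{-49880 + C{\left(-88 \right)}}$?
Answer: $\frac{28917}{238624} \approx 0.12118$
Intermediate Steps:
$C{\left(y \right)} = -8 + y^{3} + 2 y^{2}$ ($C{\left(y \right)} = \left(y^{2} + y y y\right) + \left(y y - 8\right) = \left(y^{2} + y^{2} y\right) + \left(y^{2} - 8\right) = \left(y^{2} + y^{3}\right) + \left(-8 + y^{2}\right) = -8 + y^{3} + 2 y^{2}$)
$\frac{-38176 - 48575}{-49880 + C{\left(-88 \right)}} = \frac{-38176 - 48575}{-49880 + \left(-8 + \left(-88\right)^{3} + 2 \left(-88\right)^{2}\right)} = - \frac{86751}{-49880 - 665992} = - \frac{86751}{-715872} = \left(-86751\right) \left(- \frac{1}{715872}\right) = \frac{28917}{238624}$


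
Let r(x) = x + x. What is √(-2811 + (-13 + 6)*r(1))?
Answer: 5*I*√113 ≈ 53.151*I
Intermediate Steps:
r(x) = 2*x
√(-2811 + (-13 + 6)*r(1)) = √(-2811 + (-13 + 6)*(2*1)) = √(-2811 - 7*2) = √(-2811 - 14) = √(-2825) = 5*I*√113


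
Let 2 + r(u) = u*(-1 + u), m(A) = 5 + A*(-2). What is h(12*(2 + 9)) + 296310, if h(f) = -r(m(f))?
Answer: 228972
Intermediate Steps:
m(A) = 5 - 2*A
r(u) = -2 + u*(-1 + u)
h(f) = 7 - (5 - 2*f)² - 2*f (h(f) = -(-2 + (5 - 2*f)² - (5 - 2*f)) = -(-2 + (5 - 2*f)² + (-5 + 2*f)) = -(-7 + (5 - 2*f)² + 2*f) = 7 - (5 - 2*f)² - 2*f)
h(12*(2 + 9)) + 296310 = (-18 - 4*144*(2 + 9)² + 18*(12*(2 + 9))) + 296310 = (-18 - 4*(12*11)² + 18*(12*11)) + 296310 = (-18 - 4*132² + 18*132) + 296310 = (-18 - 4*17424 + 2376) + 296310 = (-18 - 69696 + 2376) + 296310 = -67338 + 296310 = 228972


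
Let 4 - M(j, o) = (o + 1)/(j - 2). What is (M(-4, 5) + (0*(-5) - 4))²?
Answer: 1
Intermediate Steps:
M(j, o) = 4 - (1 + o)/(-2 + j) (M(j, o) = 4 - (o + 1)/(j - 2) = 4 - (1 + o)/(-2 + j))
(M(-4, 5) + (0*(-5) - 4))² = ((-9 - 1*5 + 4*(-4))/(-2 - 4) + (0*(-5) - 4))² = ((-9 - 5 - 16)/(-6) + (0 - 4))² = (-⅙*(-30) - 4)² = (5 - 4)² = 1² = 1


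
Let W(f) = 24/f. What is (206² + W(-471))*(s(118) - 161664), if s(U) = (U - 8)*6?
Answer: -1072680133776/157 ≈ -6.8324e+9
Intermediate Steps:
s(U) = -48 + 6*U (s(U) = (-8 + U)*6 = -48 + 6*U)
(206² + W(-471))*(s(118) - 161664) = (206² + 24/(-471))*((-48 + 6*118) - 161664) = (42436 + 24*(-1/471))*((-48 + 708) - 161664) = (42436 - 8/157)*(660 - 161664) = (6662444/157)*(-161004) = -1072680133776/157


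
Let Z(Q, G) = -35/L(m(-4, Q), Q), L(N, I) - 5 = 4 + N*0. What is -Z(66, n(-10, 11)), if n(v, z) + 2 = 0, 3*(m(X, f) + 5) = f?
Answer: 35/9 ≈ 3.8889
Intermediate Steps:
m(X, f) = -5 + f/3
n(v, z) = -2 (n(v, z) = -2 + 0 = -2)
L(N, I) = 9 (L(N, I) = 5 + (4 + N*0) = 5 + (4 + 0) = 5 + 4 = 9)
Z(Q, G) = -35/9
-Z(66, n(-10, 11)) = -1*(-35/9) = 35/9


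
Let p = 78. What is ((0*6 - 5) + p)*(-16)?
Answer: -1168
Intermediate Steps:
((0*6 - 5) + p)*(-16) = ((0*6 - 5) + 78)*(-16) = ((0 - 5) + 78)*(-16) = (-5 + 78)*(-16) = 73*(-16) = -1168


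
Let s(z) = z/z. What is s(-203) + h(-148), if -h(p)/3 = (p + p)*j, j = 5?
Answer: 4441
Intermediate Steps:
s(z) = 1
h(p) = -30*p (h(p) = -3*(p + p)*5 = -3*2*p*5 = -30*p)
s(-203) + h(-148) = 1 - 30*(-148) = 1 + 4440 = 4441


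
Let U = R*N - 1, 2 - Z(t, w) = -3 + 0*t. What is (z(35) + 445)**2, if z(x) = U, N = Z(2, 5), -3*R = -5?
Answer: 1841449/9 ≈ 2.0461e+5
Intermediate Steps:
R = 5/3 (R = -1/3*(-5) = 5/3 ≈ 1.6667)
Z(t, w) = 5 (Z(t, w) = 2 - (-3 + 0*t) = 2 - (-3 + 0) = 2 - 1*(-3) = 2 + 3 = 5)
N = 5
U = 22/3 (U = (5/3)*5 - 1 = 25/3 - 1 = 22/3 ≈ 7.3333)
z(x) = 22/3
(z(35) + 445)**2 = (22/3 + 445)**2 = (1357/3)**2 = 1841449/9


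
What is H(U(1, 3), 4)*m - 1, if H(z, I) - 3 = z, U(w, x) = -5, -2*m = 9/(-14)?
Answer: -23/14 ≈ -1.6429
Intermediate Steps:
m = 9/28 (m = -9/(2*(-14)) = -9*(-1)/(2*14) = -½*(-9/14) = 9/28 ≈ 0.32143)
H(z, I) = 3 + z
H(U(1, 3), 4)*m - 1 = (3 - 5)*(9/28) - 1 = -2*9/28 - 1 = -9/14 - 1 = -23/14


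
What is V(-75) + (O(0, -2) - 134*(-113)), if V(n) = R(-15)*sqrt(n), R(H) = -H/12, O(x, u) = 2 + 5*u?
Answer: 15134 + 25*I*sqrt(3)/4 ≈ 15134.0 + 10.825*I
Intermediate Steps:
R(H) = -H/12
V(n) = 5*sqrt(n)/4 (V(n) = (-1/12*(-15))*sqrt(n) = 5*sqrt(n)/4)
V(-75) + (O(0, -2) - 134*(-113)) = 5*sqrt(-75)/4 + ((2 + 5*(-2)) - 134*(-113)) = 5*(5*I*sqrt(3))/4 + ((2 - 10) + 15142) = 25*I*sqrt(3)/4 + (-8 + 15142) = 25*I*sqrt(3)/4 + 15134 = 15134 + 25*I*sqrt(3)/4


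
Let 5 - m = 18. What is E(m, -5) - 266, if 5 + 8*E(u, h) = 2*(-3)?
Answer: -2139/8 ≈ -267.38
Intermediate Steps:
m = -13 (m = 5 - 1*18 = 5 - 18 = -13)
E(u, h) = -11/8 (E(u, h) = -5/8 + (2*(-3))/8 = -5/8 + (⅛)*(-6) = -5/8 - ¾ = -11/8)
E(m, -5) - 266 = -11/8 - 266 = -2139/8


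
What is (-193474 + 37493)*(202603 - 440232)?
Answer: 37065609049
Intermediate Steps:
(-193474 + 37493)*(202603 - 440232) = -155981*(-237629) = 37065609049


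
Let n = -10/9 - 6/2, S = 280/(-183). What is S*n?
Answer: 10360/1647 ≈ 6.2902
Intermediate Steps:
S = -280/183 (S = 280*(-1/183) = -280/183 ≈ -1.5301)
n = -37/9 (n = -10*1/9 - 6*1/2 = -10/9 - 3 = -37/9 ≈ -4.1111)
S*n = -280/183*(-37/9) = 10360/1647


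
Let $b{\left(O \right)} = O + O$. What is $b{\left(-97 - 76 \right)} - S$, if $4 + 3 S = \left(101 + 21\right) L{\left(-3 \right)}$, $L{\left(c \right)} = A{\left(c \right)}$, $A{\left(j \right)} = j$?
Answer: $- \frac{668}{3} \approx -222.67$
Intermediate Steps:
$L{\left(c \right)} = c$
$b{\left(O \right)} = 2 O$
$S = - \frac{370}{3}$ ($S = - \frac{4}{3} + \frac{\left(101 + 21\right) \left(-3\right)}{3} = - \frac{4}{3} + \frac{122 \left(-3\right)}{3} = - \frac{4}{3} + \frac{1}{3} \left(-366\right) = - \frac{4}{3} - 122 = - \frac{370}{3} \approx -123.33$)
$b{\left(-97 - 76 \right)} - S = 2 \left(-97 - 76\right) - - \frac{370}{3} = 2 \left(-97 - 76\right) + \frac{370}{3} = 2 \left(-173\right) + \frac{370}{3} = -346 + \frac{370}{3} = - \frac{668}{3}$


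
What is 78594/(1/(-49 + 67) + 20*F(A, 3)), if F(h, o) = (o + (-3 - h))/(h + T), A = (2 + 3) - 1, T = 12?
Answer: -1414692/89 ≈ -15895.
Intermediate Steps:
A = 4 (A = 5 - 1 = 4)
F(h, o) = (-3 + o - h)/(12 + h) (F(h, o) = (o + (-3 - h))/(h + 12) = (-3 + o - h)/(12 + h))
78594/(1/(-49 + 67) + 20*F(A, 3)) = 78594/(1/(-49 + 67) + 20*((-3 + 3 - 1*4)/(12 + 4))) = 78594/(1/18 + 20*((-3 + 3 - 4)/16)) = 78594/(1/18 + 20*((1/16)*(-4))) = 78594/(1/18 + 20*(-¼)) = 78594/(1/18 - 5) = 78594/(-89/18) = 78594*(-18/89) = -1414692/89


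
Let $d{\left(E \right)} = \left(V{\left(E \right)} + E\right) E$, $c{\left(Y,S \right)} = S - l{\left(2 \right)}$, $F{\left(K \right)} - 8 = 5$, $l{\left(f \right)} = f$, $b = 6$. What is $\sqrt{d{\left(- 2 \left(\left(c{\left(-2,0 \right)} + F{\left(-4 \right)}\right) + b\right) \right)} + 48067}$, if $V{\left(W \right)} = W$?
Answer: $\sqrt{50379} \approx 224.45$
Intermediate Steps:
$F{\left(K \right)} = 13$ ($F{\left(K \right)} = 8 + 5 = 13$)
$c{\left(Y,S \right)} = -2 + S$ ($c{\left(Y,S \right)} = S - 2 = -2 + S$)
$d{\left(E \right)} = 2 E^{2}$ ($d{\left(E \right)} = \left(E + E\right) E = 2 E E = 2 E^{2}$)
$\sqrt{d{\left(- 2 \left(\left(c{\left(-2,0 \right)} + F{\left(-4 \right)}\right) + b\right) \right)} + 48067} = \sqrt{2 \left(- 2 \left(\left(\left(-2 + 0\right) + 13\right) + 6\right)\right)^{2} + 48067} = \sqrt{2 \left(- 2 \left(\left(-2 + 13\right) + 6\right)\right)^{2} + 48067} = \sqrt{2 \left(- 2 \left(11 + 6\right)\right)^{2} + 48067} = \sqrt{2 \left(\left(-2\right) 17\right)^{2} + 48067} = \sqrt{2 \left(-34\right)^{2} + 48067} = \sqrt{2 \cdot 1156 + 48067} = \sqrt{2312 + 48067} = \sqrt{50379}$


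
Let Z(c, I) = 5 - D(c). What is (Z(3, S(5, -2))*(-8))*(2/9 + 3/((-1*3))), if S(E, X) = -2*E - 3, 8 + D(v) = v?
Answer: 560/9 ≈ 62.222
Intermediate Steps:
D(v) = -8 + v
S(E, X) = -3 - 2*E
Z(c, I) = 13 - c (Z(c, I) = 5 - (-8 + c) = 5 + (8 - c) = 13 - c)
(Z(3, S(5, -2))*(-8))*(2/9 + 3/((-1*3))) = ((13 - 1*3)*(-8))*(2/9 + 3/((-1*3))) = ((13 - 3)*(-8))*(2*(1/9) + 3/(-3)) = (10*(-8))*(2/9 + 3*(-1/3)) = -80*(2/9 - 1) = -80*(-7/9) = 560/9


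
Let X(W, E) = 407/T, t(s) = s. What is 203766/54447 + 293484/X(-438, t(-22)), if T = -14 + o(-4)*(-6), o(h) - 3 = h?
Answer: -1150915802/199639 ≈ -5765.0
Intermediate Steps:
o(h) = 3 + h
T = -8 (T = -14 + (3 - 4)*(-6) = -14 - 1*(-6) = -14 + 6 = -8)
X(W, E) = -407/8 (X(W, E) = 407/(-8) = 407*(-⅛) = -407/8)
203766/54447 + 293484/X(-438, t(-22)) = 203766/54447 + 293484/(-407/8) = 203766*(1/54447) + 293484*(-8/407) = 67922/18149 - 63456/11 = -1150915802/199639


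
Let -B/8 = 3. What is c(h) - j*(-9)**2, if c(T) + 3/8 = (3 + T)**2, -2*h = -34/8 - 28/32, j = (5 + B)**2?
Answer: -7477871/256 ≈ -29210.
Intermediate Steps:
B = -24 (B = -8*3 = -24)
j = 361 (j = (5 - 24)**2 = (-19)**2 = 361)
h = 41/16 (h = -(-34/8 - 28/32)/2 = -(-34*1/8 - 28*1/32)/2 = -(-17/4 - 7/8)/2 = -1/2*(-41/8) = 41/16 ≈ 2.5625)
c(T) = -3/8 + (3 + T)**2
c(h) - j*(-9)**2 = (-3/8 + (3 + 41/16)**2) - 361*(-9)**2 = (-3/8 + (89/16)**2) - 361*81 = (-3/8 + 7921/256) - 1*29241 = 7825/256 - 29241 = -7477871/256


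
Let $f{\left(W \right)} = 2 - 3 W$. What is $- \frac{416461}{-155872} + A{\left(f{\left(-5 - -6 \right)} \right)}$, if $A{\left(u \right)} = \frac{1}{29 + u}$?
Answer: $\frac{2954195}{1091104} \approx 2.7075$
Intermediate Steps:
$- \frac{416461}{-155872} + A{\left(f{\left(-5 - -6 \right)} \right)} = - \frac{416461}{-155872} + \frac{1}{29 + \left(2 - 3 \left(-5 - -6\right)\right)} = \left(-416461\right) \left(- \frac{1}{155872}\right) + \frac{1}{29 + \left(2 - 3 \left(-5 + 6\right)\right)} = \frac{416461}{155872} + \frac{1}{29 + \left(2 - 3\right)} = \frac{416461}{155872} + \frac{1}{29 - 1} = \frac{416461}{155872} + \frac{1}{28} = \frac{2954195}{1091104}$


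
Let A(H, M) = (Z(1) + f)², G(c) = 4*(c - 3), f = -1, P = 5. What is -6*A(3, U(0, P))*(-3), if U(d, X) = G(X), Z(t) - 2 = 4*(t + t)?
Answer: 1458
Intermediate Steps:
Z(t) = 2 + 8*t (Z(t) = 2 + 4*(t + t) = 2 + 4*(2*t) = 2 + 8*t)
G(c) = -12 + 4*c (G(c) = 4*(-3 + c) = -12 + 4*c)
U(d, X) = -12 + 4*X
A(H, M) = 81 (A(H, M) = ((2 + 8*1) - 1)² = ((2 + 8) - 1)² = (10 - 1)² = 9² = 81)
-6*A(3, U(0, P))*(-3) = -6*81*(-3) = -486*(-3) = 1458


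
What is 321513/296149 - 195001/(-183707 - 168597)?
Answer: 171019667101/104334477296 ≈ 1.6391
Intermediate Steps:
321513/296149 - 195001/(-183707 - 168597) = 321513*(1/296149) - 195001/(-352304) = 321513/296149 - 195001*(-1/352304) = 321513/296149 + 195001/352304 = 171019667101/104334477296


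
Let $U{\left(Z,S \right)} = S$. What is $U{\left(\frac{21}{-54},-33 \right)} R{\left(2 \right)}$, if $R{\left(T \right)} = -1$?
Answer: $33$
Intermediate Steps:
$U{\left(\frac{21}{-54},-33 \right)} R{\left(2 \right)} = \left(-33\right) \left(-1\right) = 33$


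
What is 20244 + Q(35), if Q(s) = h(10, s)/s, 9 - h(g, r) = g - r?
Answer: 708574/35 ≈ 20245.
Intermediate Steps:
h(g, r) = 9 + r - g (h(g, r) = 9 - (g - r) = 9 + (r - g) = 9 + r - g)
Q(s) = (-1 + s)/s (Q(s) = (9 + s - 1*10)/s = (9 + s - 10)/s = (-1 + s)/s)
20244 + Q(35) = 20244 + (-1 + 35)/35 = 20244 + (1/35)*34 = 20244 + 34/35 = 708574/35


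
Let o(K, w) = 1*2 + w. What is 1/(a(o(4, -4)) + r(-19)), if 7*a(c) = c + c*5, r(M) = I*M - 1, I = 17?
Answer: -7/2280 ≈ -0.0030702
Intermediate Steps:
r(M) = -1 + 17*M (r(M) = 17*M - 1 = -1 + 17*M)
o(K, w) = 2 + w
a(c) = 6*c/7 (a(c) = (c + c*5)/7 = (c + 5*c)/7 = (6*c)/7 = 6*c/7)
1/(a(o(4, -4)) + r(-19)) = 1/(6*(2 - 4)/7 + (-1 + 17*(-19))) = 1/((6/7)*(-2) + (-1 - 323)) = 1/(-12/7 - 324) = 1/(-2280/7) = -7/2280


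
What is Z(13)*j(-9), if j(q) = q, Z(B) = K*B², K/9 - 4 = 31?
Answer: -479115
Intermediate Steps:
K = 315 (K = 36 + 9*31 = 36 + 279 = 315)
Z(B) = 315*B²
Z(13)*j(-9) = (315*13²)*(-9) = (315*169)*(-9) = 53235*(-9) = -479115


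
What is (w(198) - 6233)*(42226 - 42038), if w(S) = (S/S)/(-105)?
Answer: -123039608/105 ≈ -1.1718e+6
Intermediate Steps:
w(S) = -1/105 (w(S) = 1*(-1/105) = -1/105)
(w(198) - 6233)*(42226 - 42038) = (-1/105 - 6233)*(42226 - 42038) = -654466/105*188 = -123039608/105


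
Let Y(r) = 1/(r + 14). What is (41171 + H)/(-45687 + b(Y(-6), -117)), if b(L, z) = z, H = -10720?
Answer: -30451/45804 ≈ -0.66481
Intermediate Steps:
Y(r) = 1/(14 + r)
(41171 + H)/(-45687 + b(Y(-6), -117)) = (41171 - 10720)/(-45687 - 117) = 30451/(-45804) = 30451*(-1/45804) = -30451/45804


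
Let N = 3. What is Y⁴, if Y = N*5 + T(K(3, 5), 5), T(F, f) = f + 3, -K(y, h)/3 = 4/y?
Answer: 279841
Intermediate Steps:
K(y, h) = -12/y
T(F, f) = 3 + f
Y = 23 (Y = 3*5 + (3 + 5) = 15 + 8 = 23)
Y⁴ = 23⁴ = 279841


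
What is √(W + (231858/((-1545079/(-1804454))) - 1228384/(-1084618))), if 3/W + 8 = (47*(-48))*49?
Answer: √580881101153559917417604162037566699022/46316326835890436 ≈ 520.37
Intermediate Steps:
W = -3/110552 (W = 3/(-8 + (47*(-48))*49) = 3/(-8 - 2256*49) = 3/(-8 - 110544) = 3/(-110552) = 3*(-1/110552) = -3/110552 ≈ -2.7137e-5)
√(W + (231858/((-1545079/(-1804454))) - 1228384/(-1084618))) = √(-3/110552 + (231858/((-1545079/(-1804454))) - 1228384/(-1084618))) = √(-3/110552 + (231858/((-1545079*(-1/1804454))) - 1228384*(-1/1084618))) = √(-3/110552 + (231858/(1545079/1804454) + 614192/542309)) = √(-3/110552 + (231858*(1804454/1545079) + 614192/542309)) = √(-3/110552 + (418377095532/1545079 + 614192/542309)) = √(-3/110552 + 226890613276024556/837910247411) = √(25083211076377335972679/92632653671780872) = √580881101153559917417604162037566699022/46316326835890436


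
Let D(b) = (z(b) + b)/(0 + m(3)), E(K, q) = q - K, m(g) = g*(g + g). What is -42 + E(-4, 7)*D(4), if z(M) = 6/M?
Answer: -1391/36 ≈ -38.639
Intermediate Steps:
m(g) = 2*g² (m(g) = g*(2*g) = 2*g²)
D(b) = 1/(3*b) + b/18 (D(b) = (6/b + b)/(0 + 2*3²) = (b + 6/b)/(0 + 2*9) = (b + 6/b)/(0 + 18) = (b + 6/b)/18 = (b + 6/b)*(1/18) = 1/(3*b) + b/18)
-42 + E(-4, 7)*D(4) = -42 + (7 - 1*(-4))*((1/18)*(6 + 4²)/4) = -42 + (7 + 4)*((1/18)*(¼)*(6 + 16)) = -42 + 11*((1/18)*(¼)*22) = -42 + 11*(11/36) = -42 + 121/36 = -1391/36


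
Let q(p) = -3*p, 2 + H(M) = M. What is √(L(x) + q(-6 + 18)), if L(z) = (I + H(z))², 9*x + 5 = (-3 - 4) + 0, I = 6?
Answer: 2*I*√65/3 ≈ 5.3748*I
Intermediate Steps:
H(M) = -2 + M
x = -4/3 (x = -5/9 + ((-3 - 4) + 0)/9 = -5/9 + (-7 + 0)/9 = -5/9 + (⅑)*(-7) = -5/9 - 7/9 = -4/3 ≈ -1.3333)
L(z) = (4 + z)² (L(z) = (6 + (-2 + z))² = (4 + z)²)
√(L(x) + q(-6 + 18)) = √((4 - 4/3)² - 3*(-6 + 18)) = √((8/3)² - 3*12) = √(64/9 - 36) = √(-260/9) = 2*I*√65/3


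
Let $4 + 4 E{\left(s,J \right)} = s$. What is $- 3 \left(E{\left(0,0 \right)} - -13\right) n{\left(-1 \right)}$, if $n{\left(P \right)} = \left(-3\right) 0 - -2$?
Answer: $-72$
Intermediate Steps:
$E{\left(s,J \right)} = -1 + \frac{s}{4}$
$n{\left(P \right)} = 2$ ($n{\left(P \right)} = 0 + 2 = 2$)
$- 3 \left(E{\left(0,0 \right)} - -13\right) n{\left(-1 \right)} = - 3 \left(\left(-1 + \frac{1}{4} \cdot 0\right) - -13\right) 2 = - 3 \left(\left(-1 + 0\right) + 13\right) 2 = - 3 \left(-1 + 13\right) 2 = \left(-3\right) 12 \cdot 2 = \left(-36\right) 2 = -72$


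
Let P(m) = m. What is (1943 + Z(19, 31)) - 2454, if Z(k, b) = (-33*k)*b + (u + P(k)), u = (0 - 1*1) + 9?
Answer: -19921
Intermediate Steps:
u = 8 (u = (0 - 1) + 9 = -1 + 9 = 8)
Z(k, b) = 8 + k - 33*b*k (Z(k, b) = (-33*k)*b + (8 + k) = -33*b*k + (8 + k) = 8 + k - 33*b*k)
(1943 + Z(19, 31)) - 2454 = (1943 + (8 + 19 - 33*31*19)) - 2454 = (1943 + (8 + 19 - 19437)) - 2454 = (1943 - 19410) - 2454 = -17467 - 2454 = -19921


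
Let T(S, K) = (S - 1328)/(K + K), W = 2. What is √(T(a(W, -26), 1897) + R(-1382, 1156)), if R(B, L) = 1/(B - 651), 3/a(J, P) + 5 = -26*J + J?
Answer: I*√63084581443673790/424226110 ≈ 0.59206*I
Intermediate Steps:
a(J, P) = 3/(-5 - 25*J) (a(J, P) = 3/(-5 + (-26*J + J)) = 3/(-5 - 25*J))
T(S, K) = (-1328 + S)/(2*K) (T(S, K) = (-1328 + S)/((2*K)) = (-1328 + S)*(1/(2*K)) = (-1328 + S)/(2*K))
R(B, L) = 1/(-651 + B)
√(T(a(W, -26), 1897) + R(-1382, 1156)) = √((½)*(-1328 - 3/(5 + 25*2))/1897 + 1/(-651 - 1382)) = √((½)*(1/1897)*(-1328 - 3/(5 + 50)) + 1/(-2033)) = √((½)*(1/1897)*(-1328 - 3/55) - 1/2033) = √((½)*(1/1897)*(-73043/55) - 1/2033) = √(-73043/208670 - 1/2033) = √(-148705089/424226110) = I*√63084581443673790/424226110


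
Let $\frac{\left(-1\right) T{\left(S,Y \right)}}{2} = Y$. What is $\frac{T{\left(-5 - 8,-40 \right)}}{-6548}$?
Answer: $- \frac{20}{1637} \approx -0.012217$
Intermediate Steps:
$T{\left(S,Y \right)} = - 2 Y$
$\frac{T{\left(-5 - 8,-40 \right)}}{-6548} = \frac{\left(-2\right) \left(-40\right)}{-6548} = 80 \left(- \frac{1}{6548}\right) = - \frac{20}{1637}$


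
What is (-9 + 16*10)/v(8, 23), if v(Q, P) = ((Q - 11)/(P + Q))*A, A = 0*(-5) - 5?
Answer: 4681/15 ≈ 312.07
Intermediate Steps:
A = -5 (A = 0 - 5 = -5)
v(Q, P) = -5*(-11 + Q)/(P + Q) (v(Q, P) = ((Q - 11)/(P + Q))*(-5) = ((-11 + Q)/(P + Q))*(-5) = -5*(-11 + Q)/(P + Q))
(-9 + 16*10)/v(8, 23) = (-9 + 16*10)/((5*(11 - 1*8)/(23 + 8))) = (-9 + 160)/((5*(11 - 8)/31)) = 151/((5*(1/31)*3)) = 151/(15/31) = 151*(31/15) = 4681/15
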